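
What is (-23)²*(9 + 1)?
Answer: 5290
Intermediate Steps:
(-23)²*(9 + 1) = 529*10 = 5290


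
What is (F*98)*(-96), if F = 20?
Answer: -188160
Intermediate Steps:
(F*98)*(-96) = (20*98)*(-96) = 1960*(-96) = -188160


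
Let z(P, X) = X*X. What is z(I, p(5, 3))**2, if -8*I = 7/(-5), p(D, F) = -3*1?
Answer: 81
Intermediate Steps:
p(D, F) = -3
I = 7/40 (I = -7/(8*(-5)) = -7*(-1)/(8*5) = -1/8*(-7/5) = 7/40 ≈ 0.17500)
z(P, X) = X**2
z(I, p(5, 3))**2 = ((-3)**2)**2 = 9**2 = 81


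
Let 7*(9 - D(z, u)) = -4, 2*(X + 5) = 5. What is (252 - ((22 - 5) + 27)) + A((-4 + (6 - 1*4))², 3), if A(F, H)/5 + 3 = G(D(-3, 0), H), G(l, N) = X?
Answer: 361/2 ≈ 180.50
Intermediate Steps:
X = -5/2 (X = -5 + (½)*5 = -5 + 5/2 = -5/2 ≈ -2.5000)
D(z, u) = 67/7 (D(z, u) = 9 - ⅐*(-4) = 9 + 4/7 = 67/7)
G(l, N) = -5/2
A(F, H) = -55/2 (A(F, H) = -15 + 5*(-5/2) = -15 - 25/2 = -55/2)
(252 - ((22 - 5) + 27)) + A((-4 + (6 - 1*4))², 3) = (252 - ((22 - 5) + 27)) - 55/2 = (252 - (17 + 27)) - 55/2 = (252 - 1*44) - 55/2 = (252 - 44) - 55/2 = 208 - 55/2 = 361/2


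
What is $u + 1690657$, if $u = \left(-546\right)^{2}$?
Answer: $1988773$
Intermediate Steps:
$u = 298116$
$u + 1690657 = 298116 + 1690657 = 1988773$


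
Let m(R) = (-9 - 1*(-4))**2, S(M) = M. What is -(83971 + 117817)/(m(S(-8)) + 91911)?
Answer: -50447/22984 ≈ -2.1949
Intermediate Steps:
m(R) = 25 (m(R) = (-9 + 4)**2 = (-5)**2 = 25)
-(83971 + 117817)/(m(S(-8)) + 91911) = -(83971 + 117817)/(25 + 91911) = -201788/91936 = -1*50447/22984 = -50447/22984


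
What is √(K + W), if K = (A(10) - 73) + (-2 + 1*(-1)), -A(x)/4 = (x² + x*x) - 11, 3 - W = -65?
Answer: 2*I*√191 ≈ 27.641*I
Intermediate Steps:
W = 68 (W = 3 - 1*(-65) = 3 + 65 = 68)
A(x) = 44 - 8*x² (A(x) = -4*((x² + x*x) - 11) = -4*((x² + x²) - 11) = -4*(2*x² - 11) = -4*(-11 + 2*x²) = 44 - 8*x²)
K = -832 (K = ((44 - 8*10²) - 73) + (-2 + 1*(-1)) = ((44 - 8*100) - 73) + (-2 - 1) = ((44 - 800) - 73) - 3 = (-756 - 73) - 3 = -829 - 3 = -832)
√(K + W) = √(-832 + 68) = √(-764) = 2*I*√191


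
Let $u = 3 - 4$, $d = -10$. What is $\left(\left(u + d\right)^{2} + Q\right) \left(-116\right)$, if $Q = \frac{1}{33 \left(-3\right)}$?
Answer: $- \frac{1389448}{99} \approx -14035.0$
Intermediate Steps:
$u = -1$ ($u = 3 - 4 = -1$)
$Q = - \frac{1}{99}$ ($Q = \frac{1}{-99} = - \frac{1}{99} \approx -0.010101$)
$\left(\left(u + d\right)^{2} + Q\right) \left(-116\right) = \left(\left(-1 - 10\right)^{2} - \frac{1}{99}\right) \left(-116\right) = \left(\left(-11\right)^{2} - \frac{1}{99}\right) \left(-116\right) = \left(121 - \frac{1}{99}\right) \left(-116\right) = \frac{11978}{99} \left(-116\right) = - \frac{1389448}{99}$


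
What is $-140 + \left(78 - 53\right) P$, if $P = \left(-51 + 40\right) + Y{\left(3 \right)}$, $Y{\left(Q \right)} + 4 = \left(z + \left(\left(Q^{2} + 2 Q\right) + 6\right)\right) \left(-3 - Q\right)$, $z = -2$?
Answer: $-3365$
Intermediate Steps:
$Y{\left(Q \right)} = -4 + \left(-3 - Q\right) \left(4 + Q^{2} + 2 Q\right)$ ($Y{\left(Q \right)} = -4 + \left(-2 + \left(\left(Q^{2} + 2 Q\right) + 6\right)\right) \left(-3 - Q\right) = -4 + \left(-2 + \left(6 + Q^{2} + 2 Q\right)\right) \left(-3 - Q\right) = -4 + \left(4 + Q^{2} + 2 Q\right) \left(-3 - Q\right) = -4 + \left(-3 - Q\right) \left(4 + Q^{2} + 2 Q\right)$)
$P = -129$ ($P = \left(-51 + 40\right) - \left(73 + 45\right) = -11 - 118 = -129$)
$-140 + \left(78 - 53\right) P = -140 + \left(78 - 53\right) \left(-129\right) = -140 + 25 \left(-129\right) = -140 - 3225 = -3365$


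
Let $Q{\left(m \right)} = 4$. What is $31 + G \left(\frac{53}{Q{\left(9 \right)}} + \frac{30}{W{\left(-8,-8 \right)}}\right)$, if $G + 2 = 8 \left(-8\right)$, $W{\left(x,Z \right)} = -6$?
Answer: $- \frac{1027}{2} \approx -513.5$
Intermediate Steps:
$G = -66$ ($G = -2 + 8 \left(-8\right) = -2 - 64 = -66$)
$31 + G \left(\frac{53}{Q{\left(9 \right)}} + \frac{30}{W{\left(-8,-8 \right)}}\right) = 31 - 66 \left(\frac{53}{4} + \frac{30}{-6}\right) = 31 - 66 \left(53 \cdot \frac{1}{4} + 30 \left(- \frac{1}{6}\right)\right) = 31 - 66 \left(\frac{53}{4} - 5\right) = 31 - \frac{1089}{2} = - \frac{1027}{2}$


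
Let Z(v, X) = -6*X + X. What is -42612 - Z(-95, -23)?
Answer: -42727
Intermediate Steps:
Z(v, X) = -5*X
-42612 - Z(-95, -23) = -42612 - (-5)*(-23) = -42612 - 1*115 = -42612 - 115 = -42727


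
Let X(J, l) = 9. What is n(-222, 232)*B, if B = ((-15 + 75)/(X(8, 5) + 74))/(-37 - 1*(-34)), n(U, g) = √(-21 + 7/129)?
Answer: -20*I*√348558/10707 ≈ -1.1028*I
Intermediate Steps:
n(U, g) = I*√348558/129 (n(U, g) = √(-21 + 7*(1/129)) = √(-21 + 7/129) = √(-2702/129) = I*√348558/129)
B = -20/83 (B = ((-15 + 75)/(9 + 74))/(-37 - 1*(-34)) = (60/83)/(-37 + 34) = (60*(1/83))/(-3) = (60/83)*(-⅓) = -20/83 ≈ -0.24096)
n(-222, 232)*B = (I*√348558/129)*(-20/83) = -20*I*√348558/10707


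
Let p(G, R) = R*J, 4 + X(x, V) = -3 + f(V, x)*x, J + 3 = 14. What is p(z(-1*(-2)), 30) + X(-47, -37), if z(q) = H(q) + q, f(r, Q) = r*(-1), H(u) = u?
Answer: -1416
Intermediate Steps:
f(r, Q) = -r
J = 11 (J = -3 + 14 = 11)
X(x, V) = -7 - V*x (X(x, V) = -4 + (-3 + (-V)*x) = -4 + (-3 - V*x) = -7 - V*x)
z(q) = 2*q (z(q) = q + q = 2*q)
p(G, R) = 11*R (p(G, R) = R*11 = 11*R)
p(z(-1*(-2)), 30) + X(-47, -37) = 11*30 + (-7 - 1*(-37)*(-47)) = 330 + (-7 - 1739) = 330 - 1746 = -1416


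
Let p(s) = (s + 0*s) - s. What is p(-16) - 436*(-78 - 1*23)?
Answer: 44036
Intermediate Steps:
p(s) = 0 (p(s) = (s + 0) - s = s - s = 0)
p(-16) - 436*(-78 - 1*23) = 0 - 436*(-78 - 1*23) = 0 - 436*(-78 - 23) = 0 - 436*(-101) = 0 + 44036 = 44036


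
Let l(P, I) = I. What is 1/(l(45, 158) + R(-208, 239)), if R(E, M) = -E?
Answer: 1/366 ≈ 0.0027322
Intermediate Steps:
1/(l(45, 158) + R(-208, 239)) = 1/(158 - 1*(-208)) = 1/(158 + 208) = 1/366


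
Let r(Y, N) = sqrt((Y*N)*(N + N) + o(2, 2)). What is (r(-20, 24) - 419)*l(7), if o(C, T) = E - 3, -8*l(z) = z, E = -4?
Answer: 2933/8 - 7*I*sqrt(23047)/8 ≈ 366.63 - 132.84*I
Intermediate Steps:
l(z) = -z/8
o(C, T) = -7 (o(C, T) = -4 - 3 = -7)
r(Y, N) = sqrt(-7 + 2*Y*N**2) (r(Y, N) = sqrt((Y*N)*(N + N) - 7) = sqrt((N*Y)*(2*N) - 7) = sqrt(2*Y*N**2 - 7) = sqrt(-7 + 2*Y*N**2))
(r(-20, 24) - 419)*l(7) = (sqrt(-7 + 2*(-20)*24**2) - 419)*(-1/8*7) = (sqrt(-7 + 2*(-20)*576) - 419)*(-7/8) = (sqrt(-7 - 23040) - 419)*(-7/8) = (sqrt(-23047) - 419)*(-7/8) = (I*sqrt(23047) - 419)*(-7/8) = (-419 + I*sqrt(23047))*(-7/8) = 2933/8 - 7*I*sqrt(23047)/8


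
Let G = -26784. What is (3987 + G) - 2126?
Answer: -24923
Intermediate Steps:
(3987 + G) - 2126 = (3987 - 26784) - 2126 = -22797 - 2126 = -24923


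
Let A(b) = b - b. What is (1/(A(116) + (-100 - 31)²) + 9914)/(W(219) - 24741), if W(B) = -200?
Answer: -170134155/428012501 ≈ -0.39750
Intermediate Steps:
A(b) = 0
(1/(A(116) + (-100 - 31)²) + 9914)/(W(219) - 24741) = (1/(0 + (-100 - 31)²) + 9914)/(-200 - 24741) = (1/(0 + (-131)²) + 9914)/(-24941) = (1/(0 + 17161) + 9914)*(-1/24941) = (1/17161 + 9914)*(-1/24941) = (170134155/17161)*(-1/24941) = -170134155/428012501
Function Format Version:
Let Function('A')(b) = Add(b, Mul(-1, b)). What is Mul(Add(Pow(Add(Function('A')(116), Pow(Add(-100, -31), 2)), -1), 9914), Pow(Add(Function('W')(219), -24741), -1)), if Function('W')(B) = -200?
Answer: Rational(-170134155, 428012501) ≈ -0.39750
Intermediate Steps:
Function('A')(b) = 0
Mul(Add(Pow(Add(Function('A')(116), Pow(Add(-100, -31), 2)), -1), 9914), Pow(Add(Function('W')(219), -24741), -1)) = Mul(Add(Pow(Add(0, Pow(Add(-100, -31), 2)), -1), 9914), Pow(Add(-200, -24741), -1)) = Mul(Add(Pow(Add(0, Pow(-131, 2)), -1), 9914), Pow(-24941, -1)) = Mul(Add(Pow(Add(0, 17161), -1), 9914), Rational(-1, 24941)) = Mul(Add(Pow(17161, -1), 9914), Rational(-1, 24941)) = Mul(Add(Rational(1, 17161), 9914), Rational(-1, 24941)) = Mul(Rational(170134155, 17161), Rational(-1, 24941)) = Rational(-170134155, 428012501)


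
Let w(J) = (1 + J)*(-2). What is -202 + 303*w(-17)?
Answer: 9494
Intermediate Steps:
w(J) = -2 - 2*J
-202 + 303*w(-17) = -202 + 303*(-2 - 2*(-17)) = -202 + 303*(-2 + 34) = -202 + 303*32 = -202 + 9696 = 9494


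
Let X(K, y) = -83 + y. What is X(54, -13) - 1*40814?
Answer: -40910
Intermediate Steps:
X(54, -13) - 1*40814 = (-83 - 13) - 1*40814 = -96 - 40814 = -40910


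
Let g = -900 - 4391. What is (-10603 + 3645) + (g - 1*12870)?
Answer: -25119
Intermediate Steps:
g = -5291
(-10603 + 3645) + (g - 1*12870) = (-10603 + 3645) + (-5291 - 1*12870) = -6958 + (-5291 - 12870) = -6958 - 18161 = -25119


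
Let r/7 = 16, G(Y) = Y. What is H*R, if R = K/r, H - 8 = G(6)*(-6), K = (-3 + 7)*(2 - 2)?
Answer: 0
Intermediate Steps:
K = 0 (K = 4*0 = 0)
r = 112 (r = 7*16 = 112)
H = -28 (H = 8 + 6*(-6) = 8 - 36 = -28)
R = 0 (R = 0/112 = 0*(1/112) = 0)
H*R = -28*0 = 0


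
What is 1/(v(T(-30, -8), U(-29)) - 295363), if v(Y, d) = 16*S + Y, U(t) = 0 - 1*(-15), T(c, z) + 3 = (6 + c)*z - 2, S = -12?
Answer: -1/295368 ≈ -3.3856e-6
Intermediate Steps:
T(c, z) = -5 + z*(6 + c) (T(c, z) = -3 + ((6 + c)*z - 2) = -3 + (z*(6 + c) - 2) = -3 + (-2 + z*(6 + c)) = -5 + z*(6 + c))
U(t) = 15 (U(t) = 0 + 15 = 15)
v(Y, d) = -192 + Y (v(Y, d) = 16*(-12) + Y = -192 + Y)
1/(v(T(-30, -8), U(-29)) - 295363) = 1/((-192 + (-5 + 6*(-8) - 30*(-8))) - 295363) = 1/((-192 + (-5 - 48 + 240)) - 295363) = 1/((-192 + 187) - 295363) = 1/(-5 - 295363) = 1/(-295368) = -1/295368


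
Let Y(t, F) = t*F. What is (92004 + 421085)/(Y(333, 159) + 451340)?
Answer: 513089/504287 ≈ 1.0175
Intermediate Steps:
Y(t, F) = F*t
(92004 + 421085)/(Y(333, 159) + 451340) = (92004 + 421085)/(159*333 + 451340) = 513089/(52947 + 451340) = 513089/504287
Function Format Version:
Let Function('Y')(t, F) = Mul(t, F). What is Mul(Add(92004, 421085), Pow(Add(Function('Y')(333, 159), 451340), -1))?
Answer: Rational(513089, 504287) ≈ 1.0175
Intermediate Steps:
Function('Y')(t, F) = Mul(F, t)
Mul(Add(92004, 421085), Pow(Add(Function('Y')(333, 159), 451340), -1)) = Mul(Add(92004, 421085), Pow(Add(Mul(159, 333), 451340), -1)) = Mul(513089, Pow(Add(52947, 451340), -1)) = Mul(513089, Pow(504287, -1)) = Mul(513089, Rational(1, 504287)) = Rational(513089, 504287)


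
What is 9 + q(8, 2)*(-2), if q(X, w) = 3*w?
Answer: -3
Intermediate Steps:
9 + q(8, 2)*(-2) = 9 + (3*2)*(-2) = 9 + 6*(-2) = 9 - 12 = -3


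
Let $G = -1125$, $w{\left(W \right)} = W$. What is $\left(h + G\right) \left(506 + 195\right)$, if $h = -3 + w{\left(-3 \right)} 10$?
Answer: $-811758$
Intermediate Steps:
$h = -33$ ($h = -3 - 30 = -33$)
$\left(h + G\right) \left(506 + 195\right) = \left(-33 - 1125\right) \left(506 + 195\right) = \left(-1158\right) 701 = -811758$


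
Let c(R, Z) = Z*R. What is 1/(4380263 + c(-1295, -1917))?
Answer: 1/6862778 ≈ 1.4571e-7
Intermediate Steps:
c(R, Z) = R*Z
1/(4380263 + c(-1295, -1917)) = 1/(4380263 - 1295*(-1917)) = 1/(4380263 + 2482515) = 1/6862778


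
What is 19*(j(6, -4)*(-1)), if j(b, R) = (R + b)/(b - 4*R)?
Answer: -19/11 ≈ -1.7273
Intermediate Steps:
j(b, R) = (R + b)/(b - 4*R)
19*(j(6, -4)*(-1)) = 19*(((-4 + 6)/(6 - 4*(-4)))*(-1)) = 19*((2/(6 + 16))*(-1)) = 19*((2/22)*(-1)) = 19*(((1/22)*2)*(-1)) = 19*((1/11)*(-1)) = 19*(-1/11) = -19/11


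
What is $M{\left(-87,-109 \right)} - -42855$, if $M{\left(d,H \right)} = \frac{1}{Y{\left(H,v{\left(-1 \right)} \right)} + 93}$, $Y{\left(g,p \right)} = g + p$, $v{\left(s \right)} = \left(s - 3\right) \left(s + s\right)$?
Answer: $\frac{342839}{8} \approx 42855.0$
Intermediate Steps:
$v{\left(s \right)} = 2 s \left(-3 + s\right)$ ($v{\left(s \right)} = \left(-3 + s\right) 2 s = 2 s \left(-3 + s\right)$)
$M{\left(d,H \right)} = \frac{1}{101 + H}$ ($M{\left(d,H \right)} = \frac{1}{\left(H + 2 \left(-1\right) \left(-3 - 1\right)\right) + 93} = \frac{1}{\left(H + 2 \left(-1\right) \left(-4\right)\right) + 93} = \frac{1}{\left(H + 8\right) + 93} = \frac{1}{\left(8 + H\right) + 93} = \frac{1}{101 + H}$)
$M{\left(-87,-109 \right)} - -42855 = \frac{1}{101 - 109} - -42855 = \frac{1}{-8} + 42855 = - \frac{1}{8} + 42855 = \frac{342839}{8}$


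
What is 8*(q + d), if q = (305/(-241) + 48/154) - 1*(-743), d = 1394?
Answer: 317108864/18557 ≈ 17088.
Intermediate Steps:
q = 13770150/18557 (q = (305*(-1/241) + 48*(1/154)) + 743 = (-305/241 + 24/77) + 743 = -17701/18557 + 743 = 13770150/18557 ≈ 742.05)
8*(q + d) = 8*(13770150/18557 + 1394) = 8*(39638608/18557) = 317108864/18557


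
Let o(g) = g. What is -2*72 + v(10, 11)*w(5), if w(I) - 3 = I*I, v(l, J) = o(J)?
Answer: 164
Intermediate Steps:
v(l, J) = J
w(I) = 3 + I**2 (w(I) = 3 + I*I = 3 + I**2)
-2*72 + v(10, 11)*w(5) = -2*72 + 11*(3 + 5**2) = -144 + 11*(3 + 25) = -144 + 11*28 = -144 + 308 = 164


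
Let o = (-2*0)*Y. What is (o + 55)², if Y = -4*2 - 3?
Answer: 3025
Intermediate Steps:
Y = -11 (Y = -8 - 3 = -11)
o = 0 (o = -2*0*(-11) = 0*(-11) = 0)
(o + 55)² = (0 + 55)² = 55² = 3025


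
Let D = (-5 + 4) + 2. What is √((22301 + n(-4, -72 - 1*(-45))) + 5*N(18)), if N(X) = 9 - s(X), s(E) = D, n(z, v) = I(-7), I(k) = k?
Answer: √22334 ≈ 149.45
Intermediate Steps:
D = 1 (D = -1 + 2 = 1)
n(z, v) = -7
s(E) = 1
N(X) = 8 (N(X) = 9 - 1*1 = 9 - 1 = 8)
√((22301 + n(-4, -72 - 1*(-45))) + 5*N(18)) = √((22301 - 7) + 5*8) = √(22294 + 40) = √22334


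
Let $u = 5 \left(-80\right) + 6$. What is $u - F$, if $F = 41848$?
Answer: $-42242$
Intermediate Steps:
$u = -394$ ($u = -400 + 6 = -394$)
$u - F = -394 - 41848 = -42242$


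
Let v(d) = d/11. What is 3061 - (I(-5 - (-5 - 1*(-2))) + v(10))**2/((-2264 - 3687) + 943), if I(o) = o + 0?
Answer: 115929262/37873 ≈ 3061.0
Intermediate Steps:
I(o) = o
v(d) = d/11 (v(d) = d*(1/11) = d/11)
3061 - (I(-5 - (-5 - 1*(-2))) + v(10))**2/((-2264 - 3687) + 943) = 3061 - ((-5 - (-5 - 1*(-2))) + (1/11)*10)**2/((-2264 - 3687) + 943) = 3061 - ((-5 - (-5 + 2)) + 10/11)**2/(-5951 + 943) = 3061 - ((-5 - 1*(-3)) + 10/11)**2/(-5008) = 3061 - ((-5 + 3) + 10/11)**2*(-1)/5008 = 3061 - (-2 + 10/11)**2*(-1)/5008 = 3061 - (-12/11)**2*(-1)/5008 = 3061 - 144*(-1)/(121*5008) = 3061 - 1*(-9/37873) = 3061 + 9/37873 = 115929262/37873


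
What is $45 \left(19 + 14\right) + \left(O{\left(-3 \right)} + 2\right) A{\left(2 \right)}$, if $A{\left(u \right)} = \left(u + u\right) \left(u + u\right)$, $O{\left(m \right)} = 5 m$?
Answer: $1277$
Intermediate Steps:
$A{\left(u \right)} = 4 u^{2}$ ($A{\left(u \right)} = 2 u 2 u = 4 u^{2}$)
$45 \left(19 + 14\right) + \left(O{\left(-3 \right)} + 2\right) A{\left(2 \right)} = 45 \left(19 + 14\right) + \left(5 \left(-3\right) + 2\right) 4 \cdot 2^{2} = 45 \cdot 33 + \left(-15 + 2\right) 4 \cdot 4 = 1485 - 208 = 1277$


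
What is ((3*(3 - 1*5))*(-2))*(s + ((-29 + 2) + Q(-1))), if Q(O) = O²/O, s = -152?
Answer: -2160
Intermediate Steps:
Q(O) = O
((3*(3 - 1*5))*(-2))*(s + ((-29 + 2) + Q(-1))) = ((3*(3 - 1*5))*(-2))*(-152 + ((-29 + 2) - 1)) = ((3*(3 - 5))*(-2))*(-152 + (-27 - 1)) = ((3*(-2))*(-2))*(-152 - 28) = -6*(-2)*(-180) = 12*(-180) = -2160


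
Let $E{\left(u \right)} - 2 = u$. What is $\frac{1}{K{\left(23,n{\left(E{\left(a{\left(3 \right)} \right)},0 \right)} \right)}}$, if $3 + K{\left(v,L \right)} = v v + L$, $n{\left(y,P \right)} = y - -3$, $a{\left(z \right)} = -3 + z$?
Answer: $\frac{1}{531} \approx 0.0018832$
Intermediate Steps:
$E{\left(u \right)} = 2 + u$
$n{\left(y,P \right)} = 3 + y$ ($n{\left(y,P \right)} = y + 3 = 3 + y$)
$K{\left(v,L \right)} = -3 + L + v^{2}$ ($K{\left(v,L \right)} = -3 + \left(v v + L\right) = -3 + \left(v^{2} + L\right) = -3 + \left(L + v^{2}\right) = -3 + L + v^{2}$)
$\frac{1}{K{\left(23,n{\left(E{\left(a{\left(3 \right)} \right)},0 \right)} \right)}} = \frac{1}{-3 + \left(3 + \left(2 + \left(-3 + 3\right)\right)\right) + 23^{2}} = \frac{1}{-3 + \left(3 + \left(2 + 0\right)\right) + 529} = \frac{1}{-3 + \left(3 + 2\right) + 529} = \frac{1}{-3 + 5 + 529} = \frac{1}{531}$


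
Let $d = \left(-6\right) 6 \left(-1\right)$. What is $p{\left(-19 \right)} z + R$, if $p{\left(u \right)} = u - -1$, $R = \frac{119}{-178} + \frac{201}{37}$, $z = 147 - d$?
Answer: $- \frac{13127453}{6586} \approx -1993.2$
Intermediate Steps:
$d = 36$ ($d = \left(-36\right) \left(-1\right) = 36$)
$z = 111$ ($z = 147 - 36 = 111$)
$R = \frac{31375}{6586}$ ($R = 119 \left(- \frac{1}{178}\right) + 201 \cdot \frac{1}{37} = - \frac{119}{178} + \frac{201}{37} = \frac{31375}{6586} \approx 4.7639$)
$p{\left(u \right)} = 1 + u$ ($p{\left(u \right)} = u + 1 = 1 + u$)
$p{\left(-19 \right)} z + R = \left(1 - 19\right) 111 + \frac{31375}{6586} = \left(-18\right) 111 + \frac{31375}{6586} = -1998 + \frac{31375}{6586} = - \frac{13127453}{6586}$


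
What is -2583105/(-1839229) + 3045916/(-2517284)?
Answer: 32152566002/165352204787 ≈ 0.19445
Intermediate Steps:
-2583105/(-1839229) + 3045916/(-2517284) = -2583105*(-1/1839229) + 3045916*(-1/2517284) = 369015/262747 - 761479/629321 = 32152566002/165352204787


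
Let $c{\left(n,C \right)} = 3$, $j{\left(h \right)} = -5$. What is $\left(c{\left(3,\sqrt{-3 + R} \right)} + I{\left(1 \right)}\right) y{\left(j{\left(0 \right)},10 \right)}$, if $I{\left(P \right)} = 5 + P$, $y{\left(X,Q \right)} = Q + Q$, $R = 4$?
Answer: $180$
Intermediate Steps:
$y{\left(X,Q \right)} = 2 Q$
$\left(c{\left(3,\sqrt{-3 + R} \right)} + I{\left(1 \right)}\right) y{\left(j{\left(0 \right)},10 \right)} = \left(3 + \left(5 + 1\right)\right) 2 \cdot 10 = \left(3 + 6\right) 20 = 9 \cdot 20 = 180$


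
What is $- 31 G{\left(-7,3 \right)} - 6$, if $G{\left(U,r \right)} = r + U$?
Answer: $118$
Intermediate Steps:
$G{\left(U,r \right)} = U + r$
$- 31 G{\left(-7,3 \right)} - 6 = - 31 \left(-7 + 3\right) - 6 = \left(-31\right) \left(-4\right) - 6 = 124 - 6 = 118$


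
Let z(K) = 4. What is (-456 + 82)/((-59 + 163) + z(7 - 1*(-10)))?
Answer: -187/54 ≈ -3.4630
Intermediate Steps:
(-456 + 82)/((-59 + 163) + z(7 - 1*(-10))) = (-456 + 82)/((-59 + 163) + 4) = -374/(104 + 4) = -374/108 = -374*1/108 = -187/54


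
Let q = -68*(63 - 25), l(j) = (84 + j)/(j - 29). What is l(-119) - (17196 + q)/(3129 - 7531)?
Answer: 1158323/325748 ≈ 3.5559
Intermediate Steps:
l(j) = (84 + j)/(-29 + j)
q = -2584 (q = -68*38 = -2584)
l(-119) - (17196 + q)/(3129 - 7531) = (84 - 119)/(-29 - 119) - (17196 - 2584)/(3129 - 7531) = -35/(-148) - 14612/(-4402) = -1/148*(-35) - 14612*(-1)/4402 = 35/148 - 1*(-7306/2201) = 35/148 + 7306/2201 = 1158323/325748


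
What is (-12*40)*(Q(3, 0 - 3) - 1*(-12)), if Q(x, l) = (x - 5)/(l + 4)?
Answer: -4800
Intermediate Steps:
Q(x, l) = (-5 + x)/(4 + l)
(-12*40)*(Q(3, 0 - 3) - 1*(-12)) = (-12*40)*((-5 + 3)/(4 + (0 - 3)) - 1*(-12)) = -480*(-2/(4 - 3) + 12) = -480*(-2/1 + 12) = -480*(1*(-2) + 12) = -480*(-2 + 12) = -480*10 = -4800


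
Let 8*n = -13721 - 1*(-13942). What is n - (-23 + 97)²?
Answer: -43587/8 ≈ -5448.4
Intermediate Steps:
n = 221/8 (n = (-13721 - 1*(-13942))/8 = (-13721 + 13942)/8 = (⅛)*221 = 221/8 ≈ 27.625)
n - (-23 + 97)² = 221/8 - (-23 + 97)² = 221/8 - 1*74² = 221/8 - 1*5476 = 221/8 - 5476 = -43587/8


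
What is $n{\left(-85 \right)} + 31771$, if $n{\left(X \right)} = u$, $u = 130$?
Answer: $31901$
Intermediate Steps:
$n{\left(X \right)} = 130$
$n{\left(-85 \right)} + 31771 = 130 + 31771 = 31901$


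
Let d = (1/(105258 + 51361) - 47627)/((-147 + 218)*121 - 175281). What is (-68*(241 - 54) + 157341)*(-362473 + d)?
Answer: -136858786592638614075/2610682111 ≈ -5.2423e+10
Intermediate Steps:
d = 3729646556/13053410555 (d = (1/156619 - 47627)/(71*121 - 175281) = (1/156619 - 47627)/(8591 - 175281) = -7459293112/156619/(-166690) = -7459293112/156619*(-1/166690) = 3729646556/13053410555 ≈ 0.28572)
(-68*(241 - 54) + 157341)*(-362473 + d) = (-68*(241 - 54) + 157341)*(-362473 + 3729646556/13053410555) = (-68*187 + 157341)*(-4731505154455959/13053410555) = (-12716 + 157341)*(-4731505154455959/13053410555) = 144625*(-4731505154455959/13053410555) = -136858786592638614075/2610682111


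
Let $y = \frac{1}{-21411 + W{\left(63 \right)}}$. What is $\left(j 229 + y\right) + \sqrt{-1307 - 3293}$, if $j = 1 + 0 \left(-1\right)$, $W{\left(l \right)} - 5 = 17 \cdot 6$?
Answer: $\frac{4878615}{21304} + 10 i \sqrt{46} \approx 229.0 + 67.823 i$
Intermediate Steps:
$W{\left(l \right)} = 107$ ($W{\left(l \right)} = 5 + 17 \cdot 6 = 5 + 102 = 107$)
$j = 1$ ($j = 1 + 0 = 1$)
$y = - \frac{1}{21304}$ ($y = \frac{1}{-21411 + 107} = \frac{1}{-21304} = - \frac{1}{21304} \approx -4.694 \cdot 10^{-5}$)
$\left(j 229 + y\right) + \sqrt{-1307 - 3293} = \left(1 \cdot 229 - \frac{1}{21304}\right) + \sqrt{-1307 - 3293} = \left(229 - \frac{1}{21304}\right) + \sqrt{-4600} = \frac{4878615}{21304} + 10 i \sqrt{46}$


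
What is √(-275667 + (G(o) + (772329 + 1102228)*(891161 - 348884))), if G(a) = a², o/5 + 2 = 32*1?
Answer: √1016528893122 ≈ 1.0082e+6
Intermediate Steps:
o = 150 (o = -10 + 5*(32*1) = -10 + 5*32 = -10 + 160 = 150)
√(-275667 + (G(o) + (772329 + 1102228)*(891161 - 348884))) = √(-275667 + (150² + (772329 + 1102228)*(891161 - 348884))) = √(-275667 + (22500 + 1874557*542277)) = √(-275667 + (22500 + 1016529146289)) = √(-275667 + 1016529168789) = √1016528893122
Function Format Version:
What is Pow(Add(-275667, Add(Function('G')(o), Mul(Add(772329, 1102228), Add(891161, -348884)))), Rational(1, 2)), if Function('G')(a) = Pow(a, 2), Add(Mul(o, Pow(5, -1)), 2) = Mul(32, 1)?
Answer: Pow(1016528893122, Rational(1, 2)) ≈ 1.0082e+6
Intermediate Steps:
o = 150 (o = Add(-10, Mul(5, Mul(32, 1))) = Add(-10, Mul(5, 32)) = Add(-10, 160) = 150)
Pow(Add(-275667, Add(Function('G')(o), Mul(Add(772329, 1102228), Add(891161, -348884)))), Rational(1, 2)) = Pow(Add(-275667, Add(Pow(150, 2), Mul(Add(772329, 1102228), Add(891161, -348884)))), Rational(1, 2)) = Pow(Add(-275667, Add(22500, Mul(1874557, 542277))), Rational(1, 2)) = Pow(Add(-275667, Add(22500, 1016529146289)), Rational(1, 2)) = Pow(Add(-275667, 1016529168789), Rational(1, 2)) = Pow(1016528893122, Rational(1, 2))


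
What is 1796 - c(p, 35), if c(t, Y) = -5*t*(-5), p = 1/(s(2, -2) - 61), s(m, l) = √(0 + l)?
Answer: 6688033/3723 + 25*I*√2/3723 ≈ 1796.4 + 0.0094965*I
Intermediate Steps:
s(m, l) = √l
p = 1/(-61 + I*√2) (p = 1/(√(-2) - 61) = 1/(I*√2 - 61) = 1/(-61 + I*√2) ≈ -0.016385 - 0.0003799*I)
c(t, Y) = 25*t
1796 - c(p, 35) = 1796 - 25*(-61/3723 - I*√2/3723) = 1796 - (-1525/3723 - 25*I*√2/3723) = 1796 + (1525/3723 + 25*I*√2/3723) = 6688033/3723 + 25*I*√2/3723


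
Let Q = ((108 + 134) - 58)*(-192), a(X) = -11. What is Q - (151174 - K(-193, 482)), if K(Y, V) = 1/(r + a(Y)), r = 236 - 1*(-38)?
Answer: -49050025/263 ≈ -1.8650e+5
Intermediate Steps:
r = 274 (r = 236 + 38 = 274)
K(Y, V) = 1/263 (K(Y, V) = 1/(274 - 11) = 1/263)
Q = -35328 (Q = (242 - 58)*(-192) = 184*(-192) = -35328)
Q - (151174 - K(-193, 482)) = -35328 - (151174 - 1*1/263) = -35328 - (151174 - 1/263) = -35328 - 1*39758761/263 = -35328 - 39758761/263 = -49050025/263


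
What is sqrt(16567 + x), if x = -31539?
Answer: 2*I*sqrt(3743) ≈ 122.36*I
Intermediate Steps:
sqrt(16567 + x) = sqrt(16567 - 31539) = sqrt(-14972) = 2*I*sqrt(3743)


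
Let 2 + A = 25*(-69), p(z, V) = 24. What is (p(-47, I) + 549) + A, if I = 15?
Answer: -1154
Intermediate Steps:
A = -1727 (A = -2 + 25*(-69) = -2 - 1725 = -1727)
(p(-47, I) + 549) + A = (24 + 549) - 1727 = 573 - 1727 = -1154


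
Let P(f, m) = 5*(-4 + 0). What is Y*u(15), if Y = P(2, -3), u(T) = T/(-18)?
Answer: 50/3 ≈ 16.667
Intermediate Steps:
u(T) = -T/18 (u(T) = T*(-1/18) = -T/18)
P(f, m) = -20 (P(f, m) = 5*(-4) = -20)
Y = -20
Y*u(15) = -(-10)*15/9 = -20*(-⅚) = 50/3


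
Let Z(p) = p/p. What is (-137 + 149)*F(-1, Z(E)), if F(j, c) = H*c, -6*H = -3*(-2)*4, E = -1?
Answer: -48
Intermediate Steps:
H = -4 (H = -(-3*(-2))*4/6 = -4 ≈ -4.0000)
Z(p) = 1
F(j, c) = -4*c
(-137 + 149)*F(-1, Z(E)) = (-137 + 149)*(-4*1) = 12*(-4) = -48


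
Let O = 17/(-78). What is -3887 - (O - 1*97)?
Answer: -295603/78 ≈ -3789.8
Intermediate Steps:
O = -17/78 (O = -1/78*17 = -17/78 ≈ -0.21795)
-3887 - (O - 1*97) = -3887 - (-17/78 - 1*97) = -3887 - (-17/78 - 97) = -3887 - 1*(-7583/78) = -3887 + 7583/78 = -295603/78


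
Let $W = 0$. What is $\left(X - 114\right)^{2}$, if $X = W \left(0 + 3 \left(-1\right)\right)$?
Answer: $12996$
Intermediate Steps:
$X = 0$ ($X = 0 \left(0 + 3 \left(-1\right)\right) = 0 \left(0 - 3\right) = 0 \left(-3\right) = 0$)
$\left(X - 114\right)^{2} = \left(0 - 114\right)^{2} = \left(-114\right)^{2} = 12996$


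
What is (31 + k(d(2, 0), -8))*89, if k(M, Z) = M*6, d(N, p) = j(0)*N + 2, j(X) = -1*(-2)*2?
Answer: 8099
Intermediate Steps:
j(X) = 4 (j(X) = 2*2 = 4)
d(N, p) = 2 + 4*N (d(N, p) = 4*N + 2 = 2 + 4*N)
k(M, Z) = 6*M
(31 + k(d(2, 0), -8))*89 = (31 + 6*(2 + 4*2))*89 = (31 + 6*(2 + 8))*89 = (31 + 6*10)*89 = (31 + 60)*89 = 91*89 = 8099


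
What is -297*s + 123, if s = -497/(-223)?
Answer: -120180/223 ≈ -538.92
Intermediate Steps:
s = 497/223 (s = -497*(-1/223) = 497/223 ≈ 2.2287)
-297*s + 123 = -297*497/223 + 123 = -147609/223 + 123 = -120180/223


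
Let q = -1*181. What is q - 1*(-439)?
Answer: 258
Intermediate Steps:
q = -181
q - 1*(-439) = -181 - 1*(-439) = -181 + 439 = 258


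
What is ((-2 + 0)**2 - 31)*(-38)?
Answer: 1026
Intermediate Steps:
((-2 + 0)**2 - 31)*(-38) = ((-2)**2 - 31)*(-38) = (4 - 31)*(-38) = -27*(-38) = 1026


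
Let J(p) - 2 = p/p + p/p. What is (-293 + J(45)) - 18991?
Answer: -19280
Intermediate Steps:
J(p) = 4 (J(p) = 2 + (p/p + p/p) = 2 + (1 + 1) = 2 + 2 = 4)
(-293 + J(45)) - 18991 = (-293 + 4) - 18991 = -289 - 18991 = -19280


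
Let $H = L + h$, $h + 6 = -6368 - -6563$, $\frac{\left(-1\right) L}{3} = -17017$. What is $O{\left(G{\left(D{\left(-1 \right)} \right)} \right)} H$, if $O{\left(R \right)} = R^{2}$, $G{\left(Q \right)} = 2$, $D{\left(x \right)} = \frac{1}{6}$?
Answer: $204960$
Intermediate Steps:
$L = 51051$ ($L = \left(-3\right) \left(-17017\right) = 51051$)
$D{\left(x \right)} = \frac{1}{6}$
$h = 189$ ($h = -6 - -195 = -6 + \left(-6368 + 6563\right) = -6 + 195 = 189$)
$H = 51240$ ($H = 51051 + 189 = 51240$)
$O{\left(G{\left(D{\left(-1 \right)} \right)} \right)} H = 2^{2} \cdot 51240 = 4 \cdot 51240 = 204960$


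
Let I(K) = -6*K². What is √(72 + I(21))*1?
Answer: 3*I*√286 ≈ 50.735*I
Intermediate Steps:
√(72 + I(21))*1 = √(72 - 6*21²)*1 = √(72 - 6*441)*1 = √(72 - 2646)*1 = √(-2574)*1 = (3*I*√286)*1 = 3*I*√286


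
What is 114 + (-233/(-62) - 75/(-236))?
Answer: 863843/7316 ≈ 118.08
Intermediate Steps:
114 + (-233/(-62) - 75/(-236)) = 114 + (-233*(-1/62) - 75*(-1/236)) = 114 + (233/62 + 75/236) = 114 + 29819/7316 = 863843/7316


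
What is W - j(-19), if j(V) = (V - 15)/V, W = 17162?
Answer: 326044/19 ≈ 17160.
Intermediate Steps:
j(V) = (-15 + V)/V
W - j(-19) = 17162 - (-15 - 19)/(-19) = 17162 - (-1)*(-34)/19 = 17162 - 1*34/19 = 17162 - 34/19 = 326044/19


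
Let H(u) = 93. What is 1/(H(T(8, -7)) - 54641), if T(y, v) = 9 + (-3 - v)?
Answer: -1/54548 ≈ -1.8332e-5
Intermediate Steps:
T(y, v) = 6 - v
1/(H(T(8, -7)) - 54641) = 1/(93 - 54641) = 1/(-54548) = -1/54548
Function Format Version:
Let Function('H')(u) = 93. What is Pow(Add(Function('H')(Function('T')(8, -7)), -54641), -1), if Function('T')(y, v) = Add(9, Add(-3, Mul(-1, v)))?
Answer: Rational(-1, 54548) ≈ -1.8332e-5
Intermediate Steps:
Function('T')(y, v) = Add(6, Mul(-1, v))
Pow(Add(Function('H')(Function('T')(8, -7)), -54641), -1) = Pow(Add(93, -54641), -1) = Pow(-54548, -1) = Rational(-1, 54548)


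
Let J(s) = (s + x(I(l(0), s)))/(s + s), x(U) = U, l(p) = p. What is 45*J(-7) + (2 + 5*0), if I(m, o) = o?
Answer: 47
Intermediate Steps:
J(s) = 1 (J(s) = (s + s)/(s + s) = (2*s)/((2*s)) = (2*s)*(1/(2*s)) = 1)
45*J(-7) + (2 + 5*0) = 45*1 + (2 + 5*0) = 45 + (2 + 0) = 45 + 2 = 47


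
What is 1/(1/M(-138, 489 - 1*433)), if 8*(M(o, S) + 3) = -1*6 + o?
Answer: -21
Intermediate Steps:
M(o, S) = -15/4 + o/8 (M(o, S) = -3 + (-1*6 + o)/8 = -3 + (-6 + o)/8 = -3 + (-3/4 + o/8) = -15/4 + o/8)
1/(1/M(-138, 489 - 1*433)) = 1/(1/(-15/4 + (1/8)*(-138))) = 1/(1/(-15/4 - 69/4)) = 1/(1/(-21)) = 1/(-1/21) = -21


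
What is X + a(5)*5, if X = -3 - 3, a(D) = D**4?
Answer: 3119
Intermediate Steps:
X = -6
X + a(5)*5 = -6 + 5**4*5 = -6 + 625*5 = -6 + 3125 = 3119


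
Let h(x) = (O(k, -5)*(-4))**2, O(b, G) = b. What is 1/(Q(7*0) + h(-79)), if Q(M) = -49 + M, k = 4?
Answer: 1/207 ≈ 0.0048309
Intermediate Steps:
h(x) = 256 (h(x) = (4*(-4))**2 = (-16)**2 = 256)
1/(Q(7*0) + h(-79)) = 1/((-49 + 7*0) + 256) = 1/((-49 + 0) + 256) = 1/(-49 + 256) = 1/207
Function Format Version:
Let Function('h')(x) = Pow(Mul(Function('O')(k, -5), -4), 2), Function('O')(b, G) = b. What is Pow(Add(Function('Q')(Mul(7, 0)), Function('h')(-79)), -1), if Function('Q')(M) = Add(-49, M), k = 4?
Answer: Rational(1, 207) ≈ 0.0048309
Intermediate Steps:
Function('h')(x) = 256 (Function('h')(x) = Pow(Mul(4, -4), 2) = Pow(-16, 2) = 256)
Pow(Add(Function('Q')(Mul(7, 0)), Function('h')(-79)), -1) = Pow(Add(Add(-49, Mul(7, 0)), 256), -1) = Pow(Add(Add(-49, 0), 256), -1) = Pow(Add(-49, 256), -1) = Pow(207, -1) = Rational(1, 207)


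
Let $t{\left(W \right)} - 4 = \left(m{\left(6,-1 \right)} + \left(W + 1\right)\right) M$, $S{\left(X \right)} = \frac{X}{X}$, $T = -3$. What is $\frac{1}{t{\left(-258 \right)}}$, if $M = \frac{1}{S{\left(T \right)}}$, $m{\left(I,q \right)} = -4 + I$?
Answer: $- \frac{1}{251} \approx -0.0039841$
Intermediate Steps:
$S{\left(X \right)} = 1$
$M = 1$ ($M = 1^{-1} = 1$)
$t{\left(W \right)} = 7 + W$ ($t{\left(W \right)} = 4 + \left(\left(-4 + 6\right) + \left(W + 1\right)\right) 1 = 4 + \left(2 + \left(1 + W\right)\right) 1 = 4 + \left(3 + W\right) 1 = 4 + \left(3 + W\right) = 7 + W$)
$\frac{1}{t{\left(-258 \right)}} = \frac{1}{7 - 258} = \frac{1}{-251} = - \frac{1}{251}$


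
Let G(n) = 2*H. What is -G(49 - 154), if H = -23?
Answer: 46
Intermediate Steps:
G(n) = -46 (G(n) = 2*(-23) = -46)
-G(49 - 154) = -1*(-46) = 46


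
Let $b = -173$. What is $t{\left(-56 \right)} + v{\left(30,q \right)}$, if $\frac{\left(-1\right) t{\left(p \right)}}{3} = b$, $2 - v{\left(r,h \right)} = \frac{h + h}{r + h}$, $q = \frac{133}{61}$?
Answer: $\frac{1022457}{1963} \approx 520.86$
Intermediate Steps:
$q = \frac{133}{61}$ ($q = 133 \cdot \frac{1}{61} = \frac{133}{61} \approx 2.1803$)
$v{\left(r,h \right)} = 2 - \frac{2 h}{h + r}$ ($v{\left(r,h \right)} = 2 - \frac{h + h}{r + h} = 2 - \frac{2 h}{h + r}$)
$t{\left(p \right)} = 519$ ($t{\left(p \right)} = \left(-3\right) \left(-173\right) = 519$)
$t{\left(-56 \right)} + v{\left(30,q \right)} = 519 + 2 \cdot 30 \frac{1}{\frac{133}{61} + 30} = 519 + 2 \cdot 30 \frac{1}{\frac{1963}{61}} = 519 + 2 \cdot 30 \cdot \frac{61}{1963} = 519 + \frac{3660}{1963} = \frac{1022457}{1963}$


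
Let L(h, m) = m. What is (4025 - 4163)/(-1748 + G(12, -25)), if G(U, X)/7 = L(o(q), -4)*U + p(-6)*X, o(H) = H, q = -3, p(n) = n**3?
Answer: -69/17858 ≈ -0.0038638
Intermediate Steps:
G(U, X) = -1512*X - 28*U (G(U, X) = 7*(-4*U + (-6)**3*X) = 7*(-4*U - 216*X) = 7*(-216*X - 4*U) = -1512*X - 28*U)
(4025 - 4163)/(-1748 + G(12, -25)) = (4025 - 4163)/(-1748 + (-1512*(-25) - 28*12)) = -138/(-1748 + (37800 - 336)) = -138/(-1748 + 37464) = -138/35716 = -138*1/35716 = -69/17858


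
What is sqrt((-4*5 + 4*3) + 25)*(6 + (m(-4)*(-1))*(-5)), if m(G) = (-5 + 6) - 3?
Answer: -4*sqrt(17) ≈ -16.492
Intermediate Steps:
m(G) = -2 (m(G) = 1 - 3 = -2)
sqrt((-4*5 + 4*3) + 25)*(6 + (m(-4)*(-1))*(-5)) = sqrt((-4*5 + 4*3) + 25)*(6 - 2*(-1)*(-5)) = sqrt((-20 + 12) + 25)*(6 + 2*(-5)) = sqrt(-8 + 25)*(6 - 10) = sqrt(17)*(-4) = -4*sqrt(17)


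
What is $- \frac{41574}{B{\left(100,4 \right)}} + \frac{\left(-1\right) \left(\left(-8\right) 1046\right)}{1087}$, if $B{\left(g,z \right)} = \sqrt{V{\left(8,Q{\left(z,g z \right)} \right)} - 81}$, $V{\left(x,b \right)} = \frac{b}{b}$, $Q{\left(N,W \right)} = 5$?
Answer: $\frac{8368}{1087} + \frac{20787 i \sqrt{5}}{10} \approx 7.6982 + 4648.1 i$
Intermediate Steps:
$V{\left(x,b \right)} = 1$
$B{\left(g,z \right)} = 4 i \sqrt{5}$ ($B{\left(g,z \right)} = \sqrt{1 - 81} = \sqrt{-80} = 4 i \sqrt{5}$)
$- \frac{41574}{B{\left(100,4 \right)}} + \frac{\left(-1\right) \left(\left(-8\right) 1046\right)}{1087} = - \frac{41574}{4 i \sqrt{5}} + \frac{\left(-1\right) \left(\left(-8\right) 1046\right)}{1087} = - 41574 \left(- \frac{i \sqrt{5}}{20}\right) + \left(-1\right) \left(-8368\right) \frac{1}{1087} = \frac{20787 i \sqrt{5}}{10} + 8368 \cdot \frac{1}{1087} = \frac{20787 i \sqrt{5}}{10} + \frac{8368}{1087} = \frac{8368}{1087} + \frac{20787 i \sqrt{5}}{10}$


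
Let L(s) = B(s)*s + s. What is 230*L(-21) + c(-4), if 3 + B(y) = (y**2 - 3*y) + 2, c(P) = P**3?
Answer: -2434384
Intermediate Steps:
B(y) = -1 + y**2 - 3*y (B(y) = -3 + ((y**2 - 3*y) + 2) = -3 + (2 + y**2 - 3*y) = -1 + y**2 - 3*y)
L(s) = s + s*(-1 + s**2 - 3*s) (L(s) = (-1 + s**2 - 3*s)*s + s = s*(-1 + s**2 - 3*s) + s = s + s*(-1 + s**2 - 3*s))
230*L(-21) + c(-4) = 230*((-21)**2*(-3 - 21)) + (-4)**3 = 230*(441*(-24)) - 64 = 230*(-10584) - 64 = -2434320 - 64 = -2434384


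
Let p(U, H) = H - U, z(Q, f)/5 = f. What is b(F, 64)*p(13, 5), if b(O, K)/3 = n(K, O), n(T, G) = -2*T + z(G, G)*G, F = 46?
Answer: -250848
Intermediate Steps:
z(Q, f) = 5*f
n(T, G) = -2*T + 5*G**2 (n(T, G) = -2*T + (5*G)*G = -2*T + 5*G**2)
b(O, K) = -6*K + 15*O**2 (b(O, K) = 3*(-2*K + 5*O**2) = -6*K + 15*O**2)
b(F, 64)*p(13, 5) = (-6*64 + 15*46**2)*(5 - 1*13) = (-384 + 15*2116)*(5 - 13) = (-384 + 31740)*(-8) = 31356*(-8) = -250848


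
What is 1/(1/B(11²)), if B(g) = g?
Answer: 121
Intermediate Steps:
1/(1/B(11²)) = 1/(1/(11²)) = 1/(1/121) = 121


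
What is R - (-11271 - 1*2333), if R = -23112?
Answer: -9508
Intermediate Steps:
R - (-11271 - 1*2333) = -23112 - (-11271 - 1*2333) = -23112 - (-11271 - 2333) = -23112 - 1*(-13604) = -23112 + 13604 = -9508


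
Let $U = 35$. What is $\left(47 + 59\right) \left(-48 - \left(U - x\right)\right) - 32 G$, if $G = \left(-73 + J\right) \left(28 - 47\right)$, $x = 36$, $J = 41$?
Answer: $-24438$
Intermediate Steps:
$G = 608$ ($G = \left(-73 + 41\right) \left(28 - 47\right) = \left(-32\right) \left(-19\right) = 608$)
$\left(47 + 59\right) \left(-48 - \left(U - x\right)\right) - 32 G = \left(47 + 59\right) \left(-48 + \left(36 - 35\right)\right) - 19456 = 106 \left(-48 + \left(36 - 35\right)\right) - 19456 = 106 \left(-48 + 1\right) - 19456 = 106 \left(-47\right) - 19456 = -4982 - 19456 = -24438$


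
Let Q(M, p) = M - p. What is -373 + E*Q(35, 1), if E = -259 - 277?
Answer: -18597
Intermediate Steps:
E = -536
-373 + E*Q(35, 1) = -373 - 536*(35 - 1*1) = -373 - 536*(35 - 1) = -373 - 536*34 = -373 - 18224 = -18597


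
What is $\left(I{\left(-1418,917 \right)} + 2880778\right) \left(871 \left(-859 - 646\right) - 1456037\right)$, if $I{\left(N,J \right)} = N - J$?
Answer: $-7964340909156$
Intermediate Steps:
$\left(I{\left(-1418,917 \right)} + 2880778\right) \left(871 \left(-859 - 646\right) - 1456037\right) = \left(\left(-1418 - 917\right) + 2880778\right) \left(871 \left(-859 - 646\right) - 1456037\right) = \left(\left(-1418 - 917\right) + 2880778\right) \left(871 \left(-1505\right) - 1456037\right) = \left(-2335 + 2880778\right) \left(-1310855 - 1456037\right) = 2878443 \left(-2766892\right) = -7964340909156$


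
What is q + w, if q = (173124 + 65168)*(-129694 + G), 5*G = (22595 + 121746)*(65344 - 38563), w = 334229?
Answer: 920986154981637/5 ≈ 1.8420e+14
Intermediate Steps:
G = 3865596321/5 (G = ((22595 + 121746)*(65344 - 38563))/5 = (144341*26781)/5 = (⅕)*3865596321 = 3865596321/5 ≈ 7.7312e+8)
q = 920986153310492/5 (q = (173124 + 65168)*(-129694 + 3865596321/5) = 238292*(3864947851/5) = 920986153310492/5 ≈ 1.8420e+14)
q + w = 920986153310492/5 + 334229 = 920986154981637/5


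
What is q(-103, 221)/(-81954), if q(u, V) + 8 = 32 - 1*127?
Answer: 103/81954 ≈ 0.0012568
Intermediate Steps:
q(u, V) = -103 (q(u, V) = -8 + (32 - 1*127) = -8 + (32 - 127) = -8 - 95 = -103)
q(-103, 221)/(-81954) = -103/(-81954) = -103*(-1/81954) = 103/81954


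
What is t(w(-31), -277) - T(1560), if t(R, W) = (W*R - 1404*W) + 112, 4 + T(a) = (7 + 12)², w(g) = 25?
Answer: 381738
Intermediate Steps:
T(a) = 357 (T(a) = -4 + (7 + 12)² = -4 + 19² = -4 + 361 = 357)
t(R, W) = 112 - 1404*W + R*W (t(R, W) = (R*W - 1404*W) + 112 = (-1404*W + R*W) + 112 = 112 - 1404*W + R*W)
t(w(-31), -277) - T(1560) = (112 - 1404*(-277) + 25*(-277)) - 1*357 = (112 + 388908 - 6925) - 357 = 382095 - 357 = 381738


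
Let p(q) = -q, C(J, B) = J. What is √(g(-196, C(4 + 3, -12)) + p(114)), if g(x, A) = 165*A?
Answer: √1041 ≈ 32.265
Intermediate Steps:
√(g(-196, C(4 + 3, -12)) + p(114)) = √(165*(4 + 3) - 1*114) = √(165*7 - 114) = √(1155 - 114) = √1041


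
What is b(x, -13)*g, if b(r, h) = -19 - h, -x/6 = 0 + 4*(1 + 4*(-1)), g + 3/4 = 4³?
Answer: -759/2 ≈ -379.50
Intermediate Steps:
g = 253/4 (g = -¾ + 4³ = -¾ + 64 = 253/4 ≈ 63.250)
x = 72 (x = -6*(0 + 4*(1 + 4*(-1))) = -6*(0 + 4*(1 - 4)) = -6*(0 + 4*(-3)) = -6*(0 - 12) = -6*(-12) = 72)
b(x, -13)*g = (-19 - 1*(-13))*(253/4) = (-19 + 13)*(253/4) = -6*253/4 = -759/2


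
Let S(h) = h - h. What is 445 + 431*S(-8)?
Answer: 445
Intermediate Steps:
S(h) = 0
445 + 431*S(-8) = 445 + 431*0 = 445 + 0 = 445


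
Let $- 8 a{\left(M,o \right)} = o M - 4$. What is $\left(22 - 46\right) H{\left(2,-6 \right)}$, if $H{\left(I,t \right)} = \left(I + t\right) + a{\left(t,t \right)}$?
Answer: $192$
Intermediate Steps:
$a{\left(M,o \right)} = \frac{1}{2} - \frac{M o}{8}$ ($a{\left(M,o \right)} = - \frac{o M - 4}{8} = - \frac{M o - 4}{8} = - \frac{-4 + M o}{8} = \frac{1}{2} - \frac{M o}{8}$)
$H{\left(I,t \right)} = \frac{1}{2} + I + t - \frac{t^{2}}{8}$ ($H{\left(I,t \right)} = \left(I + t\right) - \left(- \frac{1}{2} + \frac{t t}{8}\right) = \left(I + t\right) - \left(- \frac{1}{2} + \frac{t^{2}}{8}\right) = \frac{1}{2} + I + t - \frac{t^{2}}{8}$)
$\left(22 - 46\right) H{\left(2,-6 \right)} = \left(22 - 46\right) \left(\frac{1}{2} + 2 - 6 - \frac{\left(-6\right)^{2}}{8}\right) = - 24 \left(\frac{1}{2} + 2 - 6 - \frac{9}{2}\right) = \left(-24\right) \left(-8\right) = 192$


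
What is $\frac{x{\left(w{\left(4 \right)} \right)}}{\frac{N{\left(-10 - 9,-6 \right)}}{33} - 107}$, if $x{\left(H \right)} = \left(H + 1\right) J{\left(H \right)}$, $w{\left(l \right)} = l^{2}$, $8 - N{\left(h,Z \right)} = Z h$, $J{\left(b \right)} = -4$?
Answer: $\frac{2244}{3637} \approx 0.61699$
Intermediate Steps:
$N{\left(h,Z \right)} = 8 - Z h$
$x{\left(H \right)} = -4 - 4 H$ ($x{\left(H \right)} = \left(H + 1\right) \left(-4\right) = \left(1 + H\right) \left(-4\right) = -4 - 4 H$)
$\frac{x{\left(w{\left(4 \right)} \right)}}{\frac{N{\left(-10 - 9,-6 \right)}}{33} - 107} = \frac{-4 - 4 \cdot 4^{2}}{\frac{8 - - 6 \left(-10 - 9\right)}{33} - 107} = \frac{-4 - 64}{\left(8 - \left(-6\right) \left(-19\right)\right) \frac{1}{33} - 107} = \frac{-4 - 64}{\left(8 - 114\right) \frac{1}{33} - 107} = - \frac{68}{\left(-106\right) \frac{1}{33} - 107} = - \frac{68}{- \frac{106}{33} - 107} = - \frac{68}{- \frac{3637}{33}} = \left(-68\right) \left(- \frac{33}{3637}\right) = \frac{2244}{3637}$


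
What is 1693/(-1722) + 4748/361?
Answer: 7564883/621642 ≈ 12.169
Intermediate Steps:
1693/(-1722) + 4748/361 = 1693*(-1/1722) + 4748*(1/361) = -1693/1722 + 4748/361 = 7564883/621642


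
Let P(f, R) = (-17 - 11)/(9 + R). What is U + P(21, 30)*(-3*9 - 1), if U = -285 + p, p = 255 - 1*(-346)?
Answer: 13108/39 ≈ 336.10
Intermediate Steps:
p = 601 (p = 255 + 346 = 601)
U = 316 (U = -285 + 601 = 316)
P(f, R) = -28/(9 + R)
U + P(21, 30)*(-3*9 - 1) = 316 + (-28/(9 + 30))*(-3*9 - 1) = 316 + (-28/39)*(-27 - 1) = 316 - 28*1/39*(-28) = 316 - 28/39*(-28) = 316 + 784/39 = 13108/39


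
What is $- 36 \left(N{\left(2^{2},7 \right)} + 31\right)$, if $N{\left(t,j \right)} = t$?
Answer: $-1260$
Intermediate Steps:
$- 36 \left(N{\left(2^{2},7 \right)} + 31\right) = - 36 \left(2^{2} + 31\right) = - 36 \left(4 + 31\right) = \left(-36\right) 35 = -1260$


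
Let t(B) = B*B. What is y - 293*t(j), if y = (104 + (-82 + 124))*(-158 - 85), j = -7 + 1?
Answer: -46026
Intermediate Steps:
j = -6
t(B) = B²
y = -35478 (y = (104 + 42)*(-243) = 146*(-243) = -35478)
y - 293*t(j) = -35478 - 293*(-6)² = -35478 - 293*36 = -35478 - 10548 = -46026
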